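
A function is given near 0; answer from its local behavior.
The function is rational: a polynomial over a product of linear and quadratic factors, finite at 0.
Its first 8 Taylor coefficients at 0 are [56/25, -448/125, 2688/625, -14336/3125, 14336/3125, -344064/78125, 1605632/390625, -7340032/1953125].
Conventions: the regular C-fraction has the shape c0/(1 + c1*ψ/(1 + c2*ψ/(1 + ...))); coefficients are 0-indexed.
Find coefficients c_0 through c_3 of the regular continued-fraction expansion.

The regular C-fraction coefficients are [56/25, 8/5, -2/5, 2/5].

Taylor coefficients (read off): a_0 = 56/25, a_1 = -448/125, a_2 = 2688/625, a_3 = -14336/3125.
c0 = a_0 = 56/25. Peel one level at a time: if S = 1 + c*ψ/S' with S'(0) = 1, then c is the ψ-coefficient of S and S' = c*ψ/(S - 1).
S_1 = c0/f = 1 + (8/5)*ψ + (16/25)*ψ^2 + ...; c1 = 8/5.
S_2 = c1*ψ/(S_1 - 1) = 1 + (-2/5)*ψ + (4/25)*ψ^2 + ...; c2 = -2/5.
S_3 = c2*ψ/(S_2 - 1) = 1 + (2/5)*ψ + ...; c3 = 2/5.


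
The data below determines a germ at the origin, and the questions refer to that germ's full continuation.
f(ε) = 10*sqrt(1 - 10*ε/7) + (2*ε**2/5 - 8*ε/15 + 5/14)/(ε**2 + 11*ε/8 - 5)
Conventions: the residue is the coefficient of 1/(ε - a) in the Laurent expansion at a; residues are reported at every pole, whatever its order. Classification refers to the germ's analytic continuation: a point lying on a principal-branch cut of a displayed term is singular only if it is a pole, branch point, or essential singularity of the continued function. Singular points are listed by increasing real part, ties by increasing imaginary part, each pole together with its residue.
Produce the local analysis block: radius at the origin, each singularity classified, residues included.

Denominator factor (ε**2 + 11*ε/8 - 5): discriminant 1401/64, real irrational roots -11/16 + (1/16)*sqrt(1401) and -11/16 - (1/16)*sqrt(1401); poles of order 1, moduli -11/16 + (1/16)*sqrt(1401) and 11/16 + (1/16)*sqrt(1401).
Branch term (10)*sqrt(1 - ε/(7/10)): its argument vanishes at ε = 7/10, a square-root branch point, modulus 7/10.
The radius of convergence is the smallest modulus among the singular points: 7/10.
The branch term is analytic at -11/16 - (1/16)*sqrt(1401) and contributes nothing to the residue; only the rational part matters.
The factor ε**2 + 11*ε/8 - 5 splits as (ε - a)(ε - a') with a = -11/16 - (1/16)*sqrt(1401), a' = -11/16 + (1/16)*sqrt(1401). At the order-1 pole a set g(ε) = (ε - a)*(rational part) = [2*ε**2/5 - 8*ε/15 + 5/14] / (ε - a').
Simple pole: residue = g(a) at a = -11/16 - (1/16)*sqrt(1401), which is -13/24 - (4169/235368)*sqrt(1401).
The branch term is analytic at -11/16 + (1/16)*sqrt(1401) and contributes nothing to the residue; only the rational part matters.
The factor ε**2 + 11*ε/8 - 5 splits as (ε - a)(ε - a') with a = -11/16 + (1/16)*sqrt(1401), a' = -11/16 - (1/16)*sqrt(1401). At the order-1 pole a set g(ε) = (ε - a)*(rational part) = [2*ε**2/5 - 8*ε/15 + 5/14] / (ε - a').
Simple pole: residue = g(a) at a = -11/16 + (1/16)*sqrt(1401), which is -13/24 + (4169/235368)*sqrt(1401).
List the singular points by increasing real part (a conjugate pair: the negative imaginary part first).

Radius of convergence at 0: 7/10.
At -11/16 - (1/16)*sqrt(1401): a pole of order 1; residue -13/24 - (4169/235368)*sqrt(1401).
At 7/10: an algebraic (square-root) branch point.
At -11/16 + (1/16)*sqrt(1401): a pole of order 1; residue -13/24 + (4169/235368)*sqrt(1401).


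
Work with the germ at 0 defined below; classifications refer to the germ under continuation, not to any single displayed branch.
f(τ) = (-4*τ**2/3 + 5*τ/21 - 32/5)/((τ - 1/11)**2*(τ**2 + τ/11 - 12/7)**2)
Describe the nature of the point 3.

The point is a regular point.

Denominator factors: τ**2 + τ/11 - 12/7 = 582/77 at τ = 3; τ - 1/11 = 32/11 at τ = 3 — none vanishes.
So the germ continues analytically to 3.


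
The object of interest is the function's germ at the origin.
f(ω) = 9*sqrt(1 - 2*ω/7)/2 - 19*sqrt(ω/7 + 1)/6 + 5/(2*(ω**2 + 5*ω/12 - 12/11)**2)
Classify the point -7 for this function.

The term (-19/6)*sqrt(1 - ω/(-7)) has argument 1 - -7/(-7) = 0 at -7: a square-root (algebraic, two-sheeted) branch point; the remaining terms are analytic or single-valued there.

The point is an algebraic (square-root) branch point.


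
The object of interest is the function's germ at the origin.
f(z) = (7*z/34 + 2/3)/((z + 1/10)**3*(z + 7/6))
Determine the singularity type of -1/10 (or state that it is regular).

The point is a pole of order 3.

The denominator factor z + 1/10 vanishes at -1/10 and appears to the power 3; the numerator there equals 659/1020, nonzero, and no other factor vanishes.
Hence a pole whose order is the multiplicity, 3.


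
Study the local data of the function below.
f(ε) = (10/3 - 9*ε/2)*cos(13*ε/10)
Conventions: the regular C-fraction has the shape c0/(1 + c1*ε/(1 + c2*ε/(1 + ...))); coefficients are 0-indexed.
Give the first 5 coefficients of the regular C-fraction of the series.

The regular C-fraction coefficients are [10/3, 27/20, -1067/540, 169/270, 1521/4268].

Taylor coefficients (expand at 0): a_0 = 10/3, a_1 = -9/2, a_2 = -169/60, a_3 = 1521/400, a_4 = 28561/72000.
c0 = a_0 = 10/3. Peel one level at a time: if S = 1 + c*ε/S' with S'(0) = 1, then c is the ε-coefficient of S and S' = c*ε/(S - 1).
S_1 = c0/f = 1 + (27/20)*ε + (1067/400)*ε^2 + ...; c1 = 27/20.
S_2 = c1*ε/(S_1 - 1) = 1 + (-1067/540)*ε + (180323/145800)*ε^2 + ...; c2 = -1067/540.
S_3 = c2*ε/(S_2 - 1) = 1 + (169/270)*ε + (-28561/128040)*ε^2 + ...; c3 = 169/270.
S_4 = c3*ε/(S_3 - 1) = 1 + (1521/4268)*ε + ...; c4 = 1521/4268.


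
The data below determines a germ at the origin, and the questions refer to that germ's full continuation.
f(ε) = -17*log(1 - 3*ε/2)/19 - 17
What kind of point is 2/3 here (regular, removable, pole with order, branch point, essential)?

The point is a logarithmic branch point.

The term (-17/19)*log(1 - ε/(2/3)) has argument 1 - 2/3/(2/3) = 0 at 2/3: a logarithmic (infinitely-sheeted) branch point; the remaining terms are analytic or single-valued there.


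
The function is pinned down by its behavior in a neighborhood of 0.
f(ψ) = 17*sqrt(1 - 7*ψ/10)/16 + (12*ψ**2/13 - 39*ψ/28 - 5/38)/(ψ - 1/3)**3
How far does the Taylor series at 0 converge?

The radius of convergence is 1/3.

Denominator factor (ψ - 1/3)^3: pole of order 3 at 1/3, modulus 1/3.
Branch term (17/16)*sqrt(1 - ψ/(10/7)): its argument vanishes at ψ = 10/7, a square-root branch point, modulus 10/7.
The radius of convergence is the smallest modulus among the singular points: 1/3.


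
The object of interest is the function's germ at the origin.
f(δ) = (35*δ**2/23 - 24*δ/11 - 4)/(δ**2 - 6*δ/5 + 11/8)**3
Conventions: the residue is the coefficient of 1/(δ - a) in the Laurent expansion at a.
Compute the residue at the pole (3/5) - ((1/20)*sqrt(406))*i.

The residue is -((80575625/2116453031)*sqrt(406))*i.

The factor δ**2 - 6*δ/5 + 11/8 splits as (δ - a)(δ - a') with a = (3/5) - ((1/20)*sqrt(406))*i, a' = (3/5) + ((1/20)*sqrt(406))*i. At the order-3 pole a set g(δ) = (δ - a)^3*f(δ) = [35*δ**2/23 - 24*δ/11 - 4] / (δ - a')^3.
Order-3 pole: residue = g''(a)/2; g''((3/5) - ((1/20)*sqrt(406))*i) = -((161151250/2116453031)*sqrt(406))*i, so the residue is -((80575625/2116453031)*sqrt(406))*i.


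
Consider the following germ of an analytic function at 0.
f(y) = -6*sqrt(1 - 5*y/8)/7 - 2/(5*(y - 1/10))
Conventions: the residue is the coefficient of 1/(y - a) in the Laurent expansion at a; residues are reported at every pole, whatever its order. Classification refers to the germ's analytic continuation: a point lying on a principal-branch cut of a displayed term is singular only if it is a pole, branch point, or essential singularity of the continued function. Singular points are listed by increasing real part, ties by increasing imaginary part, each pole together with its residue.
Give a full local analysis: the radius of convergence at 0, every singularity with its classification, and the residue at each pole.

Denominator factor (y - 1/10): pole of order 1 at 1/10, modulus 1/10.
Branch term (-6/7)*sqrt(1 - y/(8/5)): its argument vanishes at y = 8/5, a square-root branch point, modulus 8/5.
The radius of convergence is the smallest modulus among the singular points: 1/10.
The branch term is analytic at 1/10 and contributes nothing to the residue; only the rational part matters.
At the order-1 pole 1/10 set g(y) = (y - (1/10))*(rational part) = -2/5.
Simple pole: residue = g(a) at a = 1/10, which is -2/5.
List the singular points by increasing real part (a conjugate pair: the negative imaginary part first).

Radius of convergence at 0: 1/10.
At 1/10: a pole of order 1; residue -2/5.
At 8/5: an algebraic (square-root) branch point.


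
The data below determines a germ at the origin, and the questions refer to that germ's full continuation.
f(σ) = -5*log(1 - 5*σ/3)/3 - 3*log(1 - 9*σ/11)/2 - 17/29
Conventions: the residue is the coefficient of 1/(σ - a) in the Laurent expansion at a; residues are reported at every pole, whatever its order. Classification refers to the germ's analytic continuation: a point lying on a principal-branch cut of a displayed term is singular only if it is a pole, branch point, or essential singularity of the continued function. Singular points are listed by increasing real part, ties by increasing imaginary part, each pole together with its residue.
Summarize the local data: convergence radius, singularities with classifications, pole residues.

Radius of convergence at 0: 3/5.
At 3/5: a logarithmic branch point.
At 11/9: a logarithmic branch point.

Branch term (-3/2)*log(1 - σ/(11/9)): its argument vanishes at σ = 11/9, a logarithmic branch point, modulus 11/9.
Branch term (-5/3)*log(1 - σ/(3/5)): its argument vanishes at σ = 3/5, a logarithmic branch point, modulus 3/5.
The radius of convergence is the smallest modulus among the singular points: 3/5.
List the singular points by increasing real part (a conjugate pair: the negative imaginary part first).


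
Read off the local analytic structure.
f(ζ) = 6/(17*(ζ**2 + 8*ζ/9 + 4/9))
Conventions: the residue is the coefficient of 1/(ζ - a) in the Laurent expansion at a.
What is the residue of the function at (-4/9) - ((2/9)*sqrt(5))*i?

The residue is ((27/170)*sqrt(5))*i.

The factor ζ**2 + 8*ζ/9 + 4/9 splits as (ζ - a)(ζ - a') with a = (-4/9) - ((2/9)*sqrt(5))*i, a' = (-4/9) + ((2/9)*sqrt(5))*i. At the order-1 pole a set g(ζ) = (ζ - a)*f(ζ) = [6/17] / (ζ - a').
Simple pole: residue = g(a) at a = (-4/9) - ((2/9)*sqrt(5))*i, which is ((27/170)*sqrt(5))*i.


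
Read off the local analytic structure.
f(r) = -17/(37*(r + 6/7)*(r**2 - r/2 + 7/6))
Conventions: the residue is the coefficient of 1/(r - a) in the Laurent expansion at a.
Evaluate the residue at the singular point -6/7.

The residue is -4998/25345.

At the order-1 pole -6/7 set g(r) = (r - (-6/7))*f(r) = -17/(37*(r**2 - r/2 + 7/6)).
Simple pole: residue = g(a) at a = -6/7, which is -4998/25345.


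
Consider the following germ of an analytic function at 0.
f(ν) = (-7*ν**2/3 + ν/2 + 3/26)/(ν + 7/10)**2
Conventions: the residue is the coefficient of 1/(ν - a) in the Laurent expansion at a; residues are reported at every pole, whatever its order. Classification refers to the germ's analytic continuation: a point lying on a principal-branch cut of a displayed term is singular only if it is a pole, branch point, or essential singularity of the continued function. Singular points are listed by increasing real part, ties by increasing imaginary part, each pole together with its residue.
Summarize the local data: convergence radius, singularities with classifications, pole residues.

Denominator factor (ν + 7/10)^2: pole of order 2 at -7/10, modulus 7/10.
The radius of convergence is the smallest modulus among the singular points: 7/10.
At the order-2 pole -7/10 set g(ν) = (ν - (-7/10))^2*f(ν) = -7*ν**2/3 + ν/2 + 3/26.
Order-2 pole: residue = g'(a); g'(-7/10) = 113/30, so the residue is 113/30.

Radius of convergence at 0: 7/10.
At -7/10: a pole of order 2; residue 113/30.


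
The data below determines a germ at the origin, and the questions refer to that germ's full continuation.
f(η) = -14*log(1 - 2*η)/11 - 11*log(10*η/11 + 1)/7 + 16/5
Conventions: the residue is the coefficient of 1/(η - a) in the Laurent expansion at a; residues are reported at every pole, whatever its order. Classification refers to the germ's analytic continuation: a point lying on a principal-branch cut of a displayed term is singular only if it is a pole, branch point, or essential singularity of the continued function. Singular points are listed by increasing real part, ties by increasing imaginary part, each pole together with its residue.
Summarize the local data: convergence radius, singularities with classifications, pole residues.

Branch term (-11/7)*log(1 - η/(-11/10)): its argument vanishes at η = -11/10, a logarithmic branch point, modulus 11/10.
Branch term (-14/11)*log(1 - η/(1/2)): its argument vanishes at η = 1/2, a logarithmic branch point, modulus 1/2.
The radius of convergence is the smallest modulus among the singular points: 1/2.
List the singular points by increasing real part (a conjugate pair: the negative imaginary part first).

Radius of convergence at 0: 1/2.
At -11/10: a logarithmic branch point.
At 1/2: a logarithmic branch point.


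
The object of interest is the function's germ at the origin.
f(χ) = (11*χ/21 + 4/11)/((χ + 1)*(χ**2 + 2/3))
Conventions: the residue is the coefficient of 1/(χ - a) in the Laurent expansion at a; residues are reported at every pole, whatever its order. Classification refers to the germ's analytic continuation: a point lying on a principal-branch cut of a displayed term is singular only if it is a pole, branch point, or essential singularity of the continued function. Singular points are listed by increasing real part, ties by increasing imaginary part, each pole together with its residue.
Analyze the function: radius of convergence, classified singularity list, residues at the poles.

Radius of convergence at 0: (1/3)*sqrt(6).
At -1: a pole of order 1; residue -37/385.
At -((1/3)*sqrt(6))*i: a pole of order 1; residue (37/770) + ((247/2310)*sqrt(6))*i.
At ((1/3)*sqrt(6))*i: a pole of order 1; residue (37/770) - ((247/2310)*sqrt(6))*i.


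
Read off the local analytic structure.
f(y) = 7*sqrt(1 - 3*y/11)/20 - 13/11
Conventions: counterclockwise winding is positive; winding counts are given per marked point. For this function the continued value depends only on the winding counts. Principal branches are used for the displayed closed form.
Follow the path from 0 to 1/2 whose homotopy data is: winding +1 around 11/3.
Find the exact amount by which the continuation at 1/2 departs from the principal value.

The rational part is single-valued and drops out of the difference; each branch term changes only by its own monodromy.
(7/20)*sqrt(1 - y/(11/3)): winding +1 is odd, the square root flips sign, contributing -2*(7/20)*sqrt(1 - (1/2)/(11/3)) = -2*(7/20)*sqrt(19/22) = -(7/220)*sqrt(418).
Summing the contributions at y = 1/2 gives -(7/220)*sqrt(418).

Continued minus principal equals -(7/220)*sqrt(418).


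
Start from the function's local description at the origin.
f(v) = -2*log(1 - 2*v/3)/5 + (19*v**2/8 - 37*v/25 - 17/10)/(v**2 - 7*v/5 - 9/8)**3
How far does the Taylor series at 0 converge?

Denominator factor (v**2 - 7*v/5 - 9/8)^3: discriminant 323/50, real irrational roots 7/10 + (1/20)*sqrt(646) and 7/10 - (1/20)*sqrt(646); poles of order 3, moduli 7/10 + (1/20)*sqrt(646) and -7/10 + (1/20)*sqrt(646).
Branch term (-2/5)*log(1 - v/(3/2)): its argument vanishes at v = 3/2, a logarithmic branch point, modulus 3/2.
The radius of convergence is the smallest modulus among the singular points: -7/10 + (1/20)*sqrt(646).

The radius of convergence is -7/10 + (1/20)*sqrt(646).


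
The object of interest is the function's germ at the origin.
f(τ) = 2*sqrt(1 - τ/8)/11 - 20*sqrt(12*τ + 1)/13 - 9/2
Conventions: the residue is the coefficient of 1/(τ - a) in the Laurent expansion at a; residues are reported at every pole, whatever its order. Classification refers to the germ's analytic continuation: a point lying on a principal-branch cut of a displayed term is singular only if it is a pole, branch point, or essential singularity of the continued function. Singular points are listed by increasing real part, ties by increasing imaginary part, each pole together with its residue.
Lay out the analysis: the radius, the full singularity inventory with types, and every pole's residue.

Radius of convergence at 0: 1/12.
At -1/12: an algebraic (square-root) branch point.
At 8: an algebraic (square-root) branch point.

Branch term (-20/13)*sqrt(1 - τ/(-1/12)): its argument vanishes at τ = -1/12, a square-root branch point, modulus 1/12.
Branch term (2/11)*sqrt(1 - τ/(8)): its argument vanishes at τ = 8, a square-root branch point, modulus 8.
The radius of convergence is the smallest modulus among the singular points: 1/12.
List the singular points by increasing real part (a conjugate pair: the negative imaginary part first).


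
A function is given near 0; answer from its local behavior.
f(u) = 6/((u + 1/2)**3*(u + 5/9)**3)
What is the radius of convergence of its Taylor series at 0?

Denominator factor (u + 1/2)^3: pole of order 3 at -1/2, modulus 1/2.
Denominator factor (u + 5/9)^3: pole of order 3 at -5/9, modulus 5/9.
The radius of convergence is the smallest modulus among the singular points: 1/2.

The radius of convergence is 1/2.


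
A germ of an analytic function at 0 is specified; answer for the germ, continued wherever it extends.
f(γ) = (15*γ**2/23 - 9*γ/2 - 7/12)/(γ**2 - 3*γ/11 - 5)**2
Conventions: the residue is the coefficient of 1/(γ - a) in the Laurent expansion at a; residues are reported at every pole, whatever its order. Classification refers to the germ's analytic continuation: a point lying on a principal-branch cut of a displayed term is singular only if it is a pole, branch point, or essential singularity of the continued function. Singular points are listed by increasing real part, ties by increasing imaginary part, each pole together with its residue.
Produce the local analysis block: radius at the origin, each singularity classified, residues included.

Denominator factor (γ**2 - 3*γ/11 - 5)^2: discriminant 2429/121, real irrational roots 3/22 + (1/22)*sqrt(2429) and 3/22 - (1/22)*sqrt(2429); poles of order 2, moduli 3/22 + (1/22)*sqrt(2429) and -3/22 + (1/22)*sqrt(2429).
The radius of convergence is the smallest modulus among the singular points: -3/22 + (1/22)*sqrt(2429).
The factor γ**2 - 3*γ/11 - 5 splits as (γ - a)(γ - a') with a = 3/22 - (1/22)*sqrt(2429), a' = 3/22 + (1/22)*sqrt(2429). At the order-2 pole a set g(γ) = (γ - a)^2*f(γ) = [15*γ**2/23 - 9*γ/2 - 7/12] / (γ - a')^2.
Order-2 pole: residue = g'(a); g'(3/22 - (1/22)*sqrt(2429)) = -(818807/407102829)*sqrt(2429), so the residue is -(818807/407102829)*sqrt(2429).
The factor γ**2 - 3*γ/11 - 5 splits as (γ - a)(γ - a') with a = 3/22 + (1/22)*sqrt(2429), a' = 3/22 - (1/22)*sqrt(2429). At the order-2 pole a set g(γ) = (γ - a)^2*f(γ) = [15*γ**2/23 - 9*γ/2 - 7/12] / (γ - a')^2.
Order-2 pole: residue = g'(a); g'(3/22 + (1/22)*sqrt(2429)) = (818807/407102829)*sqrt(2429), so the residue is (818807/407102829)*sqrt(2429).
List the singular points by increasing real part (a conjugate pair: the negative imaginary part first).

Radius of convergence at 0: -3/22 + (1/22)*sqrt(2429).
At 3/22 - (1/22)*sqrt(2429): a pole of order 2; residue -(818807/407102829)*sqrt(2429).
At 3/22 + (1/22)*sqrt(2429): a pole of order 2; residue (818807/407102829)*sqrt(2429).


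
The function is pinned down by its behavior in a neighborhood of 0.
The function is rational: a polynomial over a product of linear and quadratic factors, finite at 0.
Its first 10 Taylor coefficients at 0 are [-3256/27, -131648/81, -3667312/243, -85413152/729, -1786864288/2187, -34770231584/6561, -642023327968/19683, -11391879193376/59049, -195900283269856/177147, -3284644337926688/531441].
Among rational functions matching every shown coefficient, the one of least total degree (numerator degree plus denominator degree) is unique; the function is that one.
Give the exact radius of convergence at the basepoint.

No rational of total degree below 8 reproduces all 10 coefficients; solving the [1/7] Pade equations on them gives f(ρ) = (9*ρ - 37/9)/((ρ - 3/11)*(ρ**2 + 2*ρ - 1/2)**3), whose expansion matches every shown term.
Denominator factor (ρ - 3/11): pole of order 1 at 3/11, modulus 3/11.
Denominator factor (ρ**2 + 2*ρ - 1/2)^3: discriminant 6, real irrational roots -1 + (1/2)*sqrt(6) and -1 - (1/2)*sqrt(6); poles of order 3, moduli -1 + (1/2)*sqrt(6) and 1 + (1/2)*sqrt(6).
The radius of convergence is the smallest modulus among the singular points: -1 + (1/2)*sqrt(6).

The radius of convergence is -1 + (1/2)*sqrt(6).


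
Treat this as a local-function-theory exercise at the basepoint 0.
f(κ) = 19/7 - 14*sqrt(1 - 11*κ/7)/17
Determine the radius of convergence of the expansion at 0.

Branch term (-14/17)*sqrt(1 - κ/(7/11)): its argument vanishes at κ = 7/11, a square-root branch point, modulus 7/11.
The radius of convergence is the smallest modulus among the singular points: 7/11.

The radius of convergence is 7/11.


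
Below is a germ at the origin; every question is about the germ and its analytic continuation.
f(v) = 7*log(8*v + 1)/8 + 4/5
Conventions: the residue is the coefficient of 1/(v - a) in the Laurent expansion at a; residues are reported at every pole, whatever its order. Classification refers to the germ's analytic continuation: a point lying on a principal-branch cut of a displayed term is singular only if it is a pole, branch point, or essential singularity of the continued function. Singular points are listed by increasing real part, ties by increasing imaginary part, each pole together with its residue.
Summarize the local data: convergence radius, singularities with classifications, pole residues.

Branch term (7/8)*log(1 - v/(-1/8)): its argument vanishes at v = -1/8, a logarithmic branch point, modulus 1/8.
The radius of convergence is the smallest modulus among the singular points: 1/8.

Radius of convergence at 0: 1/8.
At -1/8: a logarithmic branch point.


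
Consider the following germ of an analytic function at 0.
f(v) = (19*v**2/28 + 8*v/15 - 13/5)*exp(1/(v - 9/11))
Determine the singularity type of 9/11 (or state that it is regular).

The exponent 1/(v - (9/11)) has a pole at 9/11, so exp(1/(v - (9/11))) takes every nonzero value near it: an essential singularity (not a pole of any order).

The point is an essential singularity.


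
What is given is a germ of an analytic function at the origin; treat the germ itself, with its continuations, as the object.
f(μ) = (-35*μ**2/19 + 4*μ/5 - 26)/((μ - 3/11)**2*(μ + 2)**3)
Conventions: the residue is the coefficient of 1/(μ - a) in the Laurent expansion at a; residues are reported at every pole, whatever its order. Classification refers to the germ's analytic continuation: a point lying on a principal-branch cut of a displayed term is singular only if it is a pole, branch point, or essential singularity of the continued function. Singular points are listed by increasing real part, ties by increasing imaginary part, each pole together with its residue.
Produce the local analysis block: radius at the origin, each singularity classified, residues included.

Radius of convergence at 0: 3/11.
At -2: a pole of order 3; residue -107503781/37109375.
At 3/11: a pole of order 2; residue 107503781/37109375.

Denominator factor (μ + 2)^3: pole of order 3 at -2, modulus 2.
Denominator factor (μ - 3/11)^2: pole of order 2 at 3/11, modulus 3/11.
The radius of convergence is the smallest modulus among the singular points: 3/11.
At the order-3 pole -2 set g(μ) = (μ - (-2))^3*f(μ) = (-35*μ**2/19 + 4*μ/5 - 26)/(μ - 3/11)**2.
Order-3 pole: residue = g''(a)/2; g''(-2) = -215007562/37109375, so the residue is -107503781/37109375.
At the order-2 pole 3/11 set g(μ) = (μ - (3/11))^2*f(μ) = (-35*μ**2/19 + 4*μ/5 - 26)/(μ + 2)**3.
Order-2 pole: residue = g'(a); g'(3/11) = 107503781/37109375, so the residue is 107503781/37109375.
List the singular points by increasing real part (a conjugate pair: the negative imaginary part first).


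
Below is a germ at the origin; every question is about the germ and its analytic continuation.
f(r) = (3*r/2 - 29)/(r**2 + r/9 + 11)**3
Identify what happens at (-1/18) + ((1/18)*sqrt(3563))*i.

The denominator factor r**2 + r/9 + 11 vanishes at (-1/18) + ((1/18)*sqrt(3563))*i and appears to the power 3; the numerator there equals (-349/12) + ((1/12)*sqrt(3563))*i, nonzero, and no other factor vanishes.
Hence a pole whose order is the multiplicity, 3.

The point is a pole of order 3.


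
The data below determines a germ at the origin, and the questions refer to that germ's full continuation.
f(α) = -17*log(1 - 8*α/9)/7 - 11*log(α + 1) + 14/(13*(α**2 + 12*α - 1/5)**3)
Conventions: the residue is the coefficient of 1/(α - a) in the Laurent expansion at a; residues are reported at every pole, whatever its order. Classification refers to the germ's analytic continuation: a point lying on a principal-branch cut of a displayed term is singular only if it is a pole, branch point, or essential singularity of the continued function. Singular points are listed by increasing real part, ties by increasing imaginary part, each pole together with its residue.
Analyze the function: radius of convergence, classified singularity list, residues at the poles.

Radius of convergence at 0: -6 + (1/5)*sqrt(905).
At -6 - (1/5)*sqrt(905): a pole of order 3; residue -(525/616693064)*sqrt(905).
At -1: a logarithmic branch point.
At -6 + (1/5)*sqrt(905): a pole of order 3; residue (525/616693064)*sqrt(905).
At 9/8: a logarithmic branch point.

Denominator factor (α**2 + 12*α - 1/5)^3: discriminant 724/5, real irrational roots -6 + (1/5)*sqrt(905) and -6 - (1/5)*sqrt(905); poles of order 3, moduli -6 + (1/5)*sqrt(905) and 6 + (1/5)*sqrt(905).
Branch term (-11)*log(1 - α/(-1)): its argument vanishes at α = -1, a logarithmic branch point, modulus 1.
Branch term (-17/7)*log(1 - α/(9/8)): its argument vanishes at α = 9/8, a logarithmic branch point, modulus 9/8.
The radius of convergence is the smallest modulus among the singular points: -6 + (1/5)*sqrt(905).
The branch terms are analytic at -6 - (1/5)*sqrt(905) and contribute nothing to the residue; only the rational part matters.
The factor α**2 + 12*α - 1/5 splits as (α - a)(α - a') with a = -6 - (1/5)*sqrt(905), a' = -6 + (1/5)*sqrt(905). At the order-3 pole a set g(α) = (α - a)^3*(rational part) = [14/13] / (α - a')^3.
Order-3 pole: residue = g''(a)/2; g''(-6 - (1/5)*sqrt(905)) = -(525/308346532)*sqrt(905), so the residue is -(525/616693064)*sqrt(905).
The branch terms are analytic at -6 + (1/5)*sqrt(905) and contribute nothing to the residue; only the rational part matters.
The factor α**2 + 12*α - 1/5 splits as (α - a)(α - a') with a = -6 + (1/5)*sqrt(905), a' = -6 - (1/5)*sqrt(905). At the order-3 pole a set g(α) = (α - a)^3*(rational part) = [14/13] / (α - a')^3.
Order-3 pole: residue = g''(a)/2; g''(-6 + (1/5)*sqrt(905)) = (525/308346532)*sqrt(905), so the residue is (525/616693064)*sqrt(905).
List the singular points by increasing real part (a conjugate pair: the negative imaginary part first).


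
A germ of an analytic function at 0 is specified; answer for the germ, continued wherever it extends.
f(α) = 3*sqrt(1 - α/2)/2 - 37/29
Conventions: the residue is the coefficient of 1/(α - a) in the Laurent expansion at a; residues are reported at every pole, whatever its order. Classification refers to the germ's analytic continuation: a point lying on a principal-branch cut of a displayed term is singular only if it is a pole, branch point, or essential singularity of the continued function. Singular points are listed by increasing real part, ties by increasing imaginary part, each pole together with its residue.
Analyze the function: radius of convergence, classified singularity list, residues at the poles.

Radius of convergence at 0: 2.
At 2: an algebraic (square-root) branch point.

Branch term (3/2)*sqrt(1 - α/(2)): its argument vanishes at α = 2, a square-root branch point, modulus 2.
The radius of convergence is the smallest modulus among the singular points: 2.


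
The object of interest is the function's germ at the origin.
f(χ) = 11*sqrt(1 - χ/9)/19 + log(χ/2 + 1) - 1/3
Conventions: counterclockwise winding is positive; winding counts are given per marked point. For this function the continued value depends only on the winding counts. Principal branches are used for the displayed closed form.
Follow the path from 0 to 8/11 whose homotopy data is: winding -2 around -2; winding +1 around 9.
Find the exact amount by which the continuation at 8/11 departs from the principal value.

Continued minus principal equals (-(2/57)*sqrt(1001)) - ((4)*pi)*i.

The rational part is single-valued and drops out of the difference; each branch term changes only by its own monodromy.
(11/19)*sqrt(1 - χ/(9)): winding +1 is odd, the square root flips sign, contributing -2*(11/19)*sqrt(1 - (8/11)/(9)) = -2*(11/19)*sqrt(91/99) = -(2/57)*sqrt(1001).
(1)*log(1 - χ/(-2)): each positive loop around -2 adds 2*pi*i to the log, so winding -2 contributes (1)*(-2)*2*pi*i = -(4)*pi*i.
Summing the contributions at χ = 8/11 gives (-(2/57)*sqrt(1001)) - ((4)*pi)*i.


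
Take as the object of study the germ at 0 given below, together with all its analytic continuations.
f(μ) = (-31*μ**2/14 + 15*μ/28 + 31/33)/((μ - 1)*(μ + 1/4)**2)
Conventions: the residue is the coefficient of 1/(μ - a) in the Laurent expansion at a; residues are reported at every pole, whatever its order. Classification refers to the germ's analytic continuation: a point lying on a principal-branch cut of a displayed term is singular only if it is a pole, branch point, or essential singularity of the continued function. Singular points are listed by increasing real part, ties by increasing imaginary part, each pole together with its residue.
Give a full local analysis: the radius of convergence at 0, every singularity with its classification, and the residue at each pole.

Denominator factor (μ + 1/4)^2: pole of order 2 at -1/4, modulus 1/4.
Denominator factor (μ - 1): pole of order 1 at 1, modulus 1.
The radius of convergence is the smallest modulus among the singular points: 1/4.
At the order-2 pole -1/4 set g(μ) = (μ - (-1/4))^2*f(μ) = (-31*μ**2/14 + 15*μ/28 + 31/33)/(μ - 1).
Order-2 pole: residue = g'(a); g'(-1/4) = -2873/1650, so the residue is -2873/1650.
At the order-1 pole 1 set g(μ) = (μ - (1))*f(μ) = (-31*μ**2/14 + 15*μ/28 + 31/33)/(μ + 1/4)**2.
Simple pole: residue = g(a) at a = 1, which is -2732/5775.
List the singular points by increasing real part (a conjugate pair: the negative imaginary part first).

Radius of convergence at 0: 1/4.
At -1/4: a pole of order 2; residue -2873/1650.
At 1: a pole of order 1; residue -2732/5775.


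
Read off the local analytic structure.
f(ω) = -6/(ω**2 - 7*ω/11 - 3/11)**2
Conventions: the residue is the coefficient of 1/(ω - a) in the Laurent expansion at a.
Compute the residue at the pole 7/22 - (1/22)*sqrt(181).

The residue is -(15972/32761)*sqrt(181).

The factor ω**2 - 7*ω/11 - 3/11 splits as (ω - a)(ω - a') with a = 7/22 - (1/22)*sqrt(181), a' = 7/22 + (1/22)*sqrt(181). At the order-2 pole a set g(ω) = (ω - a)^2*f(ω) = [-6] / (ω - a')^2.
Order-2 pole: residue = g'(a); g'(7/22 - (1/22)*sqrt(181)) = -(15972/32761)*sqrt(181), so the residue is -(15972/32761)*sqrt(181).


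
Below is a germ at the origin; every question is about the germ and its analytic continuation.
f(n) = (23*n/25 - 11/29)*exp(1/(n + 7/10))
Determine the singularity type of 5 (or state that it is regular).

There is no denominator, hence no pole anywhere.
The essential point of exp(1/(n - (-7/10))) is -7/10, not 5.
So the germ continues analytically to 5.

The point is a regular point.


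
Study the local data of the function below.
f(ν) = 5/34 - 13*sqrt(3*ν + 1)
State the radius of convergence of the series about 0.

The radius of convergence is 1/3.

Branch term (-13)*sqrt(1 - ν/(-1/3)): its argument vanishes at ν = -1/3, a square-root branch point, modulus 1/3.
The radius of convergence is the smallest modulus among the singular points: 1/3.


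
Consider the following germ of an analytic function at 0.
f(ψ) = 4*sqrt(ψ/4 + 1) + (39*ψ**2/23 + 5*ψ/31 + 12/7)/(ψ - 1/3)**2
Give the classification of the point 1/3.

The denominator factor ψ - 1/3 vanishes at 1/3 and appears to the power 2; the numerator there equals 29294/14973, nonzero, and no other factor vanishes.
The branch terms are analytic at this point.
Hence a pole whose order is the multiplicity, 2.

The point is a pole of order 2.


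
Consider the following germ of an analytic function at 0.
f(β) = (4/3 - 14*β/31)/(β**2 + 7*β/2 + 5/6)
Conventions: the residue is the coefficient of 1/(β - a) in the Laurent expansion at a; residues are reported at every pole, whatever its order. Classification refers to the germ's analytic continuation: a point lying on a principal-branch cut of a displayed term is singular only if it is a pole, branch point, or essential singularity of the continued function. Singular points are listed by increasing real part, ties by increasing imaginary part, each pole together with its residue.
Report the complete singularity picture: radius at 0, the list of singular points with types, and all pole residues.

Radius of convergence at 0: 7/4 - (1/12)*sqrt(321).
At -7/4 - (1/12)*sqrt(321): a pole of order 1; residue -7/31 - (395/9951)*sqrt(321).
At -7/4 + (1/12)*sqrt(321): a pole of order 1; residue -7/31 + (395/9951)*sqrt(321).

Denominator factor (β**2 + 7*β/2 + 5/6): discriminant 107/12, real irrational roots -7/4 + (1/12)*sqrt(321) and -7/4 - (1/12)*sqrt(321); poles of order 1, moduli 7/4 - (1/12)*sqrt(321) and 7/4 + (1/12)*sqrt(321).
The radius of convergence is the smallest modulus among the singular points: 7/4 - (1/12)*sqrt(321).
The factor β**2 + 7*β/2 + 5/6 splits as (β - a)(β - a') with a = -7/4 - (1/12)*sqrt(321), a' = -7/4 + (1/12)*sqrt(321). At the order-1 pole a set g(β) = (β - a)*f(β) = [4/3 - 14*β/31] / (β - a').
Simple pole: residue = g(a) at a = -7/4 - (1/12)*sqrt(321), which is -7/31 - (395/9951)*sqrt(321).
The factor β**2 + 7*β/2 + 5/6 splits as (β - a)(β - a') with a = -7/4 + (1/12)*sqrt(321), a' = -7/4 - (1/12)*sqrt(321). At the order-1 pole a set g(β) = (β - a)*f(β) = [4/3 - 14*β/31] / (β - a').
Simple pole: residue = g(a) at a = -7/4 + (1/12)*sqrt(321), which is -7/31 + (395/9951)*sqrt(321).
List the singular points by increasing real part (a conjugate pair: the negative imaginary part first).


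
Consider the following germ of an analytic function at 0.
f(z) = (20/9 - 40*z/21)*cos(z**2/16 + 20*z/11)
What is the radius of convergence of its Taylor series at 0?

The radius of convergence is infinite.

The factor cos(z**2/16 + 20*z/11) is entire and contributes no finite singular point.
The polynomial part has no poles.
No finite singular points: the Taylor series at 0 converges everywhere.


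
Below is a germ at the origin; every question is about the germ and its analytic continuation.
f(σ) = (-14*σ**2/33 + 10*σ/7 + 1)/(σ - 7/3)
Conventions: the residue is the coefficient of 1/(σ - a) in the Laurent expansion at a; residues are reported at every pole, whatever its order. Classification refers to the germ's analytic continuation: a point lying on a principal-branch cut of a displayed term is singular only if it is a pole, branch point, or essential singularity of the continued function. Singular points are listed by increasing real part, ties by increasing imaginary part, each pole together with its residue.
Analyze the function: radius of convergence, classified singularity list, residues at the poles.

Radius of convergence at 0: 7/3.
At 7/3: a pole of order 1; residue 601/297.

Denominator factor (σ - 7/3): pole of order 1 at 7/3, modulus 7/3.
The radius of convergence is the smallest modulus among the singular points: 7/3.
At the order-1 pole 7/3 set g(σ) = (σ - (7/3))*f(σ) = -14*σ**2/33 + 10*σ/7 + 1.
Simple pole: residue = g(a) at a = 7/3, which is 601/297.


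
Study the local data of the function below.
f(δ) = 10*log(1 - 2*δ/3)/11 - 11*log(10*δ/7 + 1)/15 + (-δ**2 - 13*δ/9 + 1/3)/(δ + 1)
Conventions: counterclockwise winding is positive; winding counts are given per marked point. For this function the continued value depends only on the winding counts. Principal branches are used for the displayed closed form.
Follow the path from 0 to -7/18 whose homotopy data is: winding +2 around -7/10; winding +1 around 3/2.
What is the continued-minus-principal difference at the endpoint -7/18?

The rational part is single-valued and drops out of the difference; each branch term changes only by its own monodromy.
(-11/15)*log(1 - δ/(-7/10)): each positive loop around -7/10 adds 2*pi*i to the log, so winding +2 contributes (-11/15)*(2)*2*pi*i = -(44/15)*pi*i.
(10/11)*log(1 - δ/(3/2)): each positive loop around 3/2 adds 2*pi*i to the log, so winding +1 contributes (10/11)*(1)*2*pi*i = (20/11)*pi*i.
Summing the contributions at δ = -7/18 gives -(184/165)*pi*i.

Continued minus principal equals -(184/165)*pi*i.


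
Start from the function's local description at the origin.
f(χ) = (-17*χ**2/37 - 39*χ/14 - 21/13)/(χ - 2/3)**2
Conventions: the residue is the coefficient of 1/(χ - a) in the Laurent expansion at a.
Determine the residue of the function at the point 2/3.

The residue is -5281/1554.

At the order-2 pole 2/3 set g(χ) = (χ - (2/3))^2*f(χ) = -17*χ**2/37 - 39*χ/14 - 21/13.
Order-2 pole: residue = g'(a); g'(2/3) = -5281/1554, so the residue is -5281/1554.


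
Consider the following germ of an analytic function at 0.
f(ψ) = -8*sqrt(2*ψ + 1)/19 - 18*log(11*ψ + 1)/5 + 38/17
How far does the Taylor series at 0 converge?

The radius of convergence is 1/11.

Branch term (-18/5)*log(1 - ψ/(-1/11)): its argument vanishes at ψ = -1/11, a logarithmic branch point, modulus 1/11.
Branch term (-8/19)*sqrt(1 - ψ/(-1/2)): its argument vanishes at ψ = -1/2, a square-root branch point, modulus 1/2.
The radius of convergence is the smallest modulus among the singular points: 1/11.


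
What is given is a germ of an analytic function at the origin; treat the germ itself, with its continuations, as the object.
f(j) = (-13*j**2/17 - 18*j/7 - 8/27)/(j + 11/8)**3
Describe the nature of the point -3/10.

Denominator factors: j + 11/8 = 43/40 at j = -3/10 — none vanishes.
So the germ continues analytically to -3/10.

The point is a regular point.


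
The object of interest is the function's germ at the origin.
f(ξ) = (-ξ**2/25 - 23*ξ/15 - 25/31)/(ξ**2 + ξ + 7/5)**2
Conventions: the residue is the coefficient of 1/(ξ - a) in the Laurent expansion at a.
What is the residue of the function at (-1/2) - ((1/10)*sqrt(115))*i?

The factor ξ**2 + ξ + 7/5 splits as (ξ - a)(ξ - a') with a = (-1/2) - ((1/10)*sqrt(115))*i, a' = (-1/2) + ((1/10)*sqrt(115))*i. At the order-2 pole a set g(ξ) = (ξ - a)^2*f(ξ) = [-ξ**2/25 - 23*ξ/15 - 25/31] / (ξ - a')^2.
Order-2 pole: residue = g'(a); g'((-1/2) - ((1/10)*sqrt(115))*i) = -((2227/1229925)*sqrt(115))*i, so the residue is -((2227/1229925)*sqrt(115))*i.

The residue is -((2227/1229925)*sqrt(115))*i.


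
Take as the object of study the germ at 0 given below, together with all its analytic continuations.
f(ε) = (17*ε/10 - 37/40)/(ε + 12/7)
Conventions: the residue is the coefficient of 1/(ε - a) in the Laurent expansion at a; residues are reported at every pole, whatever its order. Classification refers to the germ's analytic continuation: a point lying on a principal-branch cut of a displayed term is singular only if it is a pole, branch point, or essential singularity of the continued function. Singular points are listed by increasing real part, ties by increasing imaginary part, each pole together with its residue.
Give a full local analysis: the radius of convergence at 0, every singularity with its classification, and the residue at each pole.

Denominator factor (ε + 12/7): pole of order 1 at -12/7, modulus 12/7.
The radius of convergence is the smallest modulus among the singular points: 12/7.
At the order-1 pole -12/7 set g(ε) = (ε - (-12/7))*f(ε) = 17*ε/10 - 37/40.
Simple pole: residue = g(a) at a = -12/7, which is -215/56.

Radius of convergence at 0: 12/7.
At -12/7: a pole of order 1; residue -215/56.
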